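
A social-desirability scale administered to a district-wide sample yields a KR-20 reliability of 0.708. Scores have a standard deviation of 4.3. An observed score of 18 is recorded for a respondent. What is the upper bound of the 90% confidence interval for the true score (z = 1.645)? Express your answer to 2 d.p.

21.82

The standard error of measurement is 4.300·√(1 − 0.708) ≃ 4.300·0.540 ≃ 2.324.
1.645 · SEM ≃ 3.822
Upper bound: 18 + 3.822 = 21.822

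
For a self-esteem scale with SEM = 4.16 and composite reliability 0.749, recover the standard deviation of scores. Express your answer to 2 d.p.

SD = 4.16 / √(1 − 0.749) ≈ 8.303

8.30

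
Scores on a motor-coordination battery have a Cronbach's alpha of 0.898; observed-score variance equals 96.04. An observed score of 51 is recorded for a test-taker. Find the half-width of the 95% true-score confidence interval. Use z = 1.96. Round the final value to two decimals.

σ = 96.04^(1/2) = 9.80000
SEM = 9.80000×√(1 − 0.89800) ≈ 3.12987
1.96 × SEM ≈ 6.13454

6.13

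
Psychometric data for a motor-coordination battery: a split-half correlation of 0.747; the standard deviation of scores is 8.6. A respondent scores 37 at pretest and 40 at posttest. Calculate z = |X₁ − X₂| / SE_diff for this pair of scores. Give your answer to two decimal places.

0.65

r_full = 2·0.747 / (1 + 0.747) ≈ 0.855
SEM = 8.600*√(1 − 0.855) ≈ 3.273
Standard error of the difference = 3.273·√2 ≈ 4.628
z = |37 − 40| / 4.628 = 3 / 4.628 ≈ 0.648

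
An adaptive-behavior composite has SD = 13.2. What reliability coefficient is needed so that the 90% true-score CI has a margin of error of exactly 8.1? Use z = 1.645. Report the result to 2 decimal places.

SEM needed = half-width / z = 8.1/1.645 ≈ 4.9240
r = 1 − (4.9240/13.2)² ≈ 1 − 0.1392 ≈ 0.8608

0.86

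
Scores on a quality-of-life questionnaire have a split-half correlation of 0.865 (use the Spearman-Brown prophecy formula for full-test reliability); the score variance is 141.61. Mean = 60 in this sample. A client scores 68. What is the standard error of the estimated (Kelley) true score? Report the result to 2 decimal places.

3.08

σ = 141.61^(1/2) = 11.9000
Spearman-Brown: r = 2(0.865) / (1 + 0.865) = 1.7300 / 1.8650 ≃ 0.9276
SE_est = SD × √(r(1 − r)) = 11.9000 × √0.0671 ≃ 11.9000 × 0.2591 ≃ 3.0836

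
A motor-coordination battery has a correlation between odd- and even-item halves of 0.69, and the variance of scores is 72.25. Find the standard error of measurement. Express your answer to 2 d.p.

3.64

SD = √72.25 = 8.50000
Spearman-Brown: r = 2(0.69) / (1 + 0.69) = 1.38000 / 1.69000 ≈ 0.81657
SEM = 8.50000*√(1 − 0.81657) ≈ 3.64046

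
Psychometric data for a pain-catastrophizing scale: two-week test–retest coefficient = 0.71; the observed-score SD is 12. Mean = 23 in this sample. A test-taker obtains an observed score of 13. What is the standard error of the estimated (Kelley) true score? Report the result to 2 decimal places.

SE_est = SD · √(r(1 − r)) = 12.000 · √0.206 ≃ 12.000 · 0.454 ≃ 5.445

5.45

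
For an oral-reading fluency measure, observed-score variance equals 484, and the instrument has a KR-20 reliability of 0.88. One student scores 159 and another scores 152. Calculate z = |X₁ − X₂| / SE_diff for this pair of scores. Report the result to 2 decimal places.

0.65

SD = √484 ≈ 22.000
The standard error of measurement is 22.000×√(1 − 0.880) ≈ 22.000×0.346 ≈ 7.621.
Standard error of the difference = 7.621·√2 ≈ 10.778
z = 7 / 10.778 ≈ 0.649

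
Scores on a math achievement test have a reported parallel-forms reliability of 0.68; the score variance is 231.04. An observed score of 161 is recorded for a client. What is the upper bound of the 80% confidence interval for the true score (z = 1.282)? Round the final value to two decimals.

SD = √231.04 = 15.2000
SEM = 15.2000 · √(1 − 0.6800) = 15.2000 · √0.3200 ≃ 15.2000 · 0.5657 ≃ 8.5984
1.282 · SEM ≃ 11.0232
Upper bound: 161 + 11.0232 = 172.0232

172.02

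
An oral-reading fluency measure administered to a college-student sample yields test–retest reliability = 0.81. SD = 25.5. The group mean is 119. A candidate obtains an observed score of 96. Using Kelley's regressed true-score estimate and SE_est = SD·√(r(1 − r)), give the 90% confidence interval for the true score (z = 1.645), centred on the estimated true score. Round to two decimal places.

[83.91, 116.83]

T̂ = r·X + (1 − r)·M = 0.81000×96 + 0.19000×119 = 77.76000 + 22.61000 ≈ 100.37000
SE_est = 25.50000×√(0.81000×0.19000) ≈ 10.00367
CI = 100.37000 ± 1.645 × 10.00367 → [83.91396, 116.82604]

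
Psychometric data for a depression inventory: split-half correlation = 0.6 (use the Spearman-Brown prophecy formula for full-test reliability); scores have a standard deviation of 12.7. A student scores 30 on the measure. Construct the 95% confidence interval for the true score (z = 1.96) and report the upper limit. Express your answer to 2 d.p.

42.45

r_full = 2·0.6 / (1 + 0.6) ≈ 0.7500
SEM = 12.7000 * √(1 − 0.7500) = 12.7000 * √0.2500 ≈ 12.7000 * 0.5000 ≈ 6.3500
1.96 * SEM ≈ 12.4460
Upper limit = 30 + 12.4460 ≈ 42.4460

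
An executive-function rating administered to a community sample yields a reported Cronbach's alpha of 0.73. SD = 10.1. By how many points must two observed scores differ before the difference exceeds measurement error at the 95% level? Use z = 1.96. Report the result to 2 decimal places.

SEM = 10.100*√(1 − 0.730) ≈ 5.248
SE_diff = SEM * √2 ≈ 5.248 * 1.414 ≈ 7.422
Minimum reliable difference = 1.96 * SE_diff ≈ 1.96 * 7.422 ≈ 14.547

14.55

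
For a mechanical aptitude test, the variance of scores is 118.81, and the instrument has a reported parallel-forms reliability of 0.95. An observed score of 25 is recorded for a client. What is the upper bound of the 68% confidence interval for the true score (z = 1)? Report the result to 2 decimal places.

SD = √118.81 = 10.90000
The standard error of measurement is 10.90000·√(1 − 0.95000) ≈ 10.90000·0.22361 ≈ 2.43731.
Margin = 1 · 2.43731 ≈ 2.43731
Upper bound: 25 + 2.43731 = 27.43731

27.44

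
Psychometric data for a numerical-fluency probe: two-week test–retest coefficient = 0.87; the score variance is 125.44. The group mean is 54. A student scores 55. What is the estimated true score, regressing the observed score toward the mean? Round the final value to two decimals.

54.87

T̂ = 0.870(55) + 0.130(54) ≈ 54.870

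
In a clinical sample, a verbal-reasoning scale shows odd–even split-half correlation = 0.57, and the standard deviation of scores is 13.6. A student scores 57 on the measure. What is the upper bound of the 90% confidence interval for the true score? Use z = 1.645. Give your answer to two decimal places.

Full-length reliability (Spearman-Brown) = 2(0.57)/(1+0.57) ≈ 0.72611
SEM = 13.60000×√(1 − 0.72611) ≈ 7.11743
Margin = 1.645 × 7.11743 ≈ 11.70818
Upper limit = 57 + 11.70818 ≈ 68.70818

68.71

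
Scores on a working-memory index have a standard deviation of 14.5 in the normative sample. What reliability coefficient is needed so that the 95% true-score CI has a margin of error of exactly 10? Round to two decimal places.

SEM needed = half-width / z = 10/1.96 ≈ 5.10204
r = 1 − (5.10204/14.5)² ≈ 1 − 0.12381 ≈ 0.87619

0.88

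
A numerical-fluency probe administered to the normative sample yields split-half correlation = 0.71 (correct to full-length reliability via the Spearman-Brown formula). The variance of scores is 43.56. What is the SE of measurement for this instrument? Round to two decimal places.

2.72

σ = 43.56^(1/2) = 6.60000
Full-length reliability (Spearman-Brown) = 2(0.71)/(1+0.71) ≈ 0.83041
SEM = 6.60000·√(1 − 0.83041) ≈ 2.71797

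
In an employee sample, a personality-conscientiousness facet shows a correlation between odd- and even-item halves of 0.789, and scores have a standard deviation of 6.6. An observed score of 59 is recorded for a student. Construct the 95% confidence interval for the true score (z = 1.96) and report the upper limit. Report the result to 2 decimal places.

Spearman-Brown: r = 2(0.789) / (1 + 0.789) = 1.57800 / 1.78900 ≈ 0.88206
SEM = 6.60000·√(1 − 0.88206) ≈ 2.26663
Margin = 1.96 · 2.26663 ≈ 4.44259
Upper bound: 59 + 4.44259 = 63.44259

63.44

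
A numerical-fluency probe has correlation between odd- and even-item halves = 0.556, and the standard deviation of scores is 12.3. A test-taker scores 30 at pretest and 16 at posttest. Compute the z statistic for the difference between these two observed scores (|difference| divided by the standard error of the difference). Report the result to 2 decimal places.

1.51

Full-length reliability (Spearman-Brown) = 2(0.556)/(1+0.556) ≃ 0.71465
SEM = 12.30000 * √(1 − 0.71465) = 12.30000 * √0.28535 ≃ 12.30000 * 0.53418 ≃ 6.57040
SE_diff = √2 * SEM ≃ 9.29195
z = |30 − 16| / 9.29195 = 14 / 9.29195 ≃ 1.50668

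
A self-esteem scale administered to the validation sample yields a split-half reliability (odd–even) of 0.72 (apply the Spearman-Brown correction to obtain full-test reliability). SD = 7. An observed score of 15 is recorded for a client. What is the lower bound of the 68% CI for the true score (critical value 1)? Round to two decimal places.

Full-length reliability (Spearman-Brown) = 2(0.72)/(1+0.72) ≈ 0.83721
SEM = 7.00000*√(1 − 0.83721) ≈ 2.82431
1 * SEM ≈ 2.82431
Lower bound: 15 − 2.82431 = 12.17569

12.18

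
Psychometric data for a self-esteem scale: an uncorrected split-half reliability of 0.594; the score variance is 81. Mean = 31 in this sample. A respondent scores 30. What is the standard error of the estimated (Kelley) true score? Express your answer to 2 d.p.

SD = √81 = 9.00000
Spearman-Brown: r = 2(0.594) / (1 + 0.594) = 1.18800 / 1.59400 ≈ 0.74529
SE_est = SD · √(r(1 − r)) = 9.00000 · √0.18983 ≈ 9.00000 · 0.43570 ≈ 3.92126

3.92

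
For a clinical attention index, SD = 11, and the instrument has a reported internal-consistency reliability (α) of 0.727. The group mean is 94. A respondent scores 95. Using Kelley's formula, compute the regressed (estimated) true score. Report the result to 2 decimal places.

94.73

T̂ = 0.72700(95) + 0.27300(94) ≈ 94.72700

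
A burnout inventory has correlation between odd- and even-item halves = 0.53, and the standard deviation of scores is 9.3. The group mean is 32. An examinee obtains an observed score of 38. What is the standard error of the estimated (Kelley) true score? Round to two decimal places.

4.29

Spearman-Brown: r = 2(0.53) / (1 + 0.53) = 1.06000 / 1.53000 ≈ 0.69281
SE_est = SD · √(r(1 − r)) = 9.30000 · √0.21282 ≈ 9.30000 · 0.46133 ≈ 4.29036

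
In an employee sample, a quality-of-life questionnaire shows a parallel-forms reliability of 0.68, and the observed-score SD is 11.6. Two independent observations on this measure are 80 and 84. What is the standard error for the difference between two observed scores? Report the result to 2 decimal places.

9.28

SEM = 11.6000 * √(1 − 0.6800) = 11.6000 * √0.3200 ≈ 11.6000 * 0.5657 ≈ 6.5620
Standard error of the difference = 6.5620·√2 ≈ 9.2800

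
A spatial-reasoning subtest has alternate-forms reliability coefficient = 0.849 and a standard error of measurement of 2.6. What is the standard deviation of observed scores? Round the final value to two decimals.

σ = SEM·(1 − r)^(−1/2) ≃ 2.6×2.573 ≃ 6.691

6.69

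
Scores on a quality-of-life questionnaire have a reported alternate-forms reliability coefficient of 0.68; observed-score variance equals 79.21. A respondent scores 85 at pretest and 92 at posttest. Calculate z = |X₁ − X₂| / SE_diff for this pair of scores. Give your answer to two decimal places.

0.98

σ = 79.21^(1/2) = 8.9000
SEM = 8.9000·√(1 − 0.6800) ≈ 5.0346
SE_diff = SEM · √2 ≈ 5.0346 · 1.4142 ≈ 7.1200
z = 7 / 7.1200 ≈ 0.9831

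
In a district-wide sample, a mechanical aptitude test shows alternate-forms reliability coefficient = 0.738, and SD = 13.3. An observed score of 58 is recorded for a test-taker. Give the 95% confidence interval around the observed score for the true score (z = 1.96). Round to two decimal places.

The standard error of measurement is 13.3000*√(1 − 0.7380) ≈ 13.3000*0.5119 ≈ 6.8077.
Half-width = 1.96*6.8077 ≈ 13.3431
95% CI: 58 ± 13.3431 = [44.6569, 71.3431]

[44.66, 71.34]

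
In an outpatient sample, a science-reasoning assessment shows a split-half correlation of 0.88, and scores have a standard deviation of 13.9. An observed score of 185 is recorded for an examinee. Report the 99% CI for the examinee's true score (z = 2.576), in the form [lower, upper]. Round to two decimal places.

[175.95, 194.05]

Spearman-Brown: r = 2(0.88) / (1 + 0.88) = 1.760 / 1.880 ≈ 0.936
SEM = 13.900 * √(1 − 0.936) = 13.900 * √0.064 ≈ 13.900 * 0.253 ≈ 3.512
Half-width = 2.576*3.512 ≈ 9.046
CI = 185 ± 9.046 → [175.954, 194.046]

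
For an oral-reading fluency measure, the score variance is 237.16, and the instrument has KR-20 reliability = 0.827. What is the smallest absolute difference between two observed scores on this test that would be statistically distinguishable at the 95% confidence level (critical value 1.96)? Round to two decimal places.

SD = √237.16 = 15.4000
The standard error of measurement is 15.4000·√(1 − 0.8270) ≈ 15.4000·0.4159 ≈ 6.4054.
SE_diff = SEM · √2 ≈ 6.4054 · 1.4142 ≈ 9.0586
Smallest detectable difference = 1.96·9.0586 ≈ 17.7548

17.75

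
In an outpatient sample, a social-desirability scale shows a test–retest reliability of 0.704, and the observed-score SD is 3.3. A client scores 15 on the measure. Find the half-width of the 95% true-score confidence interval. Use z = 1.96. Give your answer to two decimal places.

3.52

SEM = 3.3000 × √(1 − 0.7040) = 3.3000 × √0.2960 ≈ 3.3000 × 0.5441 ≈ 1.7954
Margin = 1.96 × 1.7954 ≈ 3.5190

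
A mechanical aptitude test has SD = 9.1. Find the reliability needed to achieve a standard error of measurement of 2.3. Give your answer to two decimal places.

r = 1 − (SEM / SD)² = 1 − (2.3000 / 9.1)² ≈ 1 − 0.0639 ≈ 0.9361

0.94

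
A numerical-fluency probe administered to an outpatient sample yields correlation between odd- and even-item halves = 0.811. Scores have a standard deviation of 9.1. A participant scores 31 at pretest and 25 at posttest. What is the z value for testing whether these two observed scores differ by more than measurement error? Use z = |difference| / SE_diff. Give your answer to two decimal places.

1.44

Spearman-Brown: r = 2(0.811) / (1 + 0.811) = 1.6220 / 1.8110 ≃ 0.8956
SEM = 9.1000 · √(1 − 0.8956) = 9.1000 · √0.1044 ≃ 9.1000 · 0.3231 ≃ 2.9398
SE_diff = √2 · SEM ≃ 4.1575
z = 6 / 4.1575 ≃ 1.4432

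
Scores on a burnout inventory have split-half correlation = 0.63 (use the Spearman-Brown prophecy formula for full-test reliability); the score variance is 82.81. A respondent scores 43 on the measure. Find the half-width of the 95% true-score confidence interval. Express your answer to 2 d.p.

8.50

SD = √82.81 ≈ 9.100
r_full = 2·0.63 / (1 + 0.63) ≈ 0.773
SEM = 9.100·√(1 − 0.773) ≈ 4.336
1.96 · SEM ≈ 8.498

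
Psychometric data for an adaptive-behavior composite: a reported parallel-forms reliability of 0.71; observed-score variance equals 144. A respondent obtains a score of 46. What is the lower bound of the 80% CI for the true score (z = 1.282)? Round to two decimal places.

37.72

SD = √144 ≈ 12.000
SEM = 12.000*√(1 − 0.710) ≈ 6.462
Half-width = 1.282*6.462 ≈ 8.285
Lower bound: 46 − 8.285 = 37.715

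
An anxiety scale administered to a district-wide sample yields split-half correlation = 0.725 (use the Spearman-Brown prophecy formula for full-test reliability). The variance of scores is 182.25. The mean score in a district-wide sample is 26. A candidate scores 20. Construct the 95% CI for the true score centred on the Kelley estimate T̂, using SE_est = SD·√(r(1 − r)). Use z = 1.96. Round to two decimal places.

[11.27, 30.64]

SD = √182.25 ≈ 13.5000
r_full = 2·0.725 / (1 + 0.725) ≈ 0.8406
T̂ = 0.8406(20) + 0.1594(26) ≈ 20.9565
SE_est = 13.5000·√[r(1 − r)] ≈ 4.9419
95% CI: 20.9565 ± 9.6861 ≈ (11.2704, 30.6427)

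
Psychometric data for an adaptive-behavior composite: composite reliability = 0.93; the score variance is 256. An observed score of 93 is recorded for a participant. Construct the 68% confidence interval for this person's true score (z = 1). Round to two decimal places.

[88.77, 97.23]

σ = 256^(1/2) = 16.000
SEM = 16.000·√(1 − 0.930) ≈ 4.233
1 · SEM ≈ 4.233
68% CI: 93 ± 4.233 = [88.767, 97.233]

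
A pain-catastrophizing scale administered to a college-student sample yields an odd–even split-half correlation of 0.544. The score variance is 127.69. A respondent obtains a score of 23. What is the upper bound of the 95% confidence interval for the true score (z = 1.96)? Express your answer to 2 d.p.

35.04

SD = √127.69 = 11.3000
r_full = 2·0.544 / (1 + 0.544) ≈ 0.7047
SEM = 11.3000·√(1 − 0.7047) ≈ 6.1410
Margin = 1.96 · 6.1410 ≈ 12.0363
Upper bound: 23 + 12.0363 = 35.0363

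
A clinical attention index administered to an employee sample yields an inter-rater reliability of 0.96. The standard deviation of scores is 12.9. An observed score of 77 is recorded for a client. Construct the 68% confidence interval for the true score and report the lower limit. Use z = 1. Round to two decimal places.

74.42

SEM = 12.900 * √(1 − 0.960) = 12.900 * √0.040 ≈ 12.900 * 0.200 ≈ 2.580
1 * SEM ≈ 2.580
Lower bound: 77 − 2.580 = 74.420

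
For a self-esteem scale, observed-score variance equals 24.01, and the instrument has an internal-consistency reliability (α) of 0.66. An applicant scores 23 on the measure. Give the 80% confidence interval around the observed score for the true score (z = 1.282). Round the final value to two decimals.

SD = √24.01 ≈ 4.9000
SEM = 4.9000×√(1 − 0.6600) ≈ 2.8572
Margin = 1.282 × 2.8572 ≈ 3.6629
80% CI: 23 ± 3.6629 = [19.3371, 26.6629]

[19.34, 26.66]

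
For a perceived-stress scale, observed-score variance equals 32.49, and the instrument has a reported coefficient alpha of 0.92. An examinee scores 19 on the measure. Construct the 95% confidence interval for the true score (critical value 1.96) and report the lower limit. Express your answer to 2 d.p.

SD = √32.49 = 5.700
SEM = 5.700 · √(1 − 0.920) = 5.700 · √0.080 ≈ 5.700 · 0.283 ≈ 1.612
Margin = 1.96 · 1.612 ≈ 3.160
Lower limit = 19 − 3.160 ≈ 15.840

15.84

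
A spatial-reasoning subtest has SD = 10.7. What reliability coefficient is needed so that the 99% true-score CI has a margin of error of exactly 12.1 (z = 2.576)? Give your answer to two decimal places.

SEM needed = half-width / z = 12.1/2.576 ≈ 4.697
r = 1 − (SEM / SD)² = 1 − (4.697 / 10.7)² ≈ 1 − 0.193 ≈ 0.807

0.81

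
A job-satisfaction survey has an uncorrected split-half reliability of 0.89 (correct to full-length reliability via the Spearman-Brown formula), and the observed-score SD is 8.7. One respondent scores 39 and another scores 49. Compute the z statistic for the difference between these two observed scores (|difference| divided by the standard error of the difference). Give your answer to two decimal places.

Full-length reliability (Spearman-Brown) = 2(0.89)/(1+0.89) ≈ 0.9418
SEM = 8.7000 × √(1 − 0.9418) = 8.7000 × √0.0582 ≈ 8.7000 × 0.2412 ≈ 2.0989
SE_diff = SEM × √2 ≈ 2.0989 × 1.4142 ≈ 2.9682
z = |39 − 49| / 2.9682 = 10 / 2.9682 ≈ 3.3690

3.37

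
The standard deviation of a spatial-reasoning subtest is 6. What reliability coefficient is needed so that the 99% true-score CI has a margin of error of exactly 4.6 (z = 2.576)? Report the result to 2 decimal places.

0.91

Required SEM = 4.6 / 2.576 ≈ 1.786
Required reliability = 1 − (SEM/SD)² = 1 − 0.089 ≈ 0.911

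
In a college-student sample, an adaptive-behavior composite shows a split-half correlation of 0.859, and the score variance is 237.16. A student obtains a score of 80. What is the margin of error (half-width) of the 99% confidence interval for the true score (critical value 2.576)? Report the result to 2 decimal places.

SD = √237.16 ≃ 15.4000
r_full = 2·0.859 / (1 + 0.859) ≃ 0.9242
SEM = 15.4000*√(1 − 0.9242) ≃ 4.2412
Half-width = 2.576*4.2412 ≃ 10.9254

10.93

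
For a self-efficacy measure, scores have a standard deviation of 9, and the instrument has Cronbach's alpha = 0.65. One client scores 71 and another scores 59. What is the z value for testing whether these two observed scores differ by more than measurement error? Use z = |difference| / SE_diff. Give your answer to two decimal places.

1.59

SEM = 9.000 · √(1 − 0.650) = 9.000 · √0.350 ≈ 9.000 · 0.592 ≈ 5.324
SE_diff = SEM · √2 ≈ 5.324 · 1.414 ≈ 7.530
z = 12 / 7.530 ≈ 1.594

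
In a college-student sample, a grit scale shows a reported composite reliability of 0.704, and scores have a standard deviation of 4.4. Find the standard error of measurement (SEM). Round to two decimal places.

2.39

SEM = 4.400 * √(1 − 0.704) = 4.400 * √0.296 ≈ 4.400 * 0.544 ≈ 2.394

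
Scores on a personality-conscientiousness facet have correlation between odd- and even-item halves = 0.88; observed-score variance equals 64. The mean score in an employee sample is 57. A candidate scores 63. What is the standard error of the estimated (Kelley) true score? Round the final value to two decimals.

SD = √64 ≈ 8.00000
Full-length reliability (Spearman-Brown) = 2(0.88)/(1+0.88) ≈ 0.93617
SE_est = SD × √(r(1 − r)) = 8.00000 × √0.05976 ≈ 8.00000 × 0.24445 ≈ 1.95560

1.96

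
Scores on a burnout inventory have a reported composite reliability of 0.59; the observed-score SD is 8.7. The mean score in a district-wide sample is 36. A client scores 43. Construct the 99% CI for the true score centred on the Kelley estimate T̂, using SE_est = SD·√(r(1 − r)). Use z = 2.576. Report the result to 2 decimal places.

[29.11, 51.15]

T̂ = 0.590(43) + 0.410(36) ≈ 40.130
SE_est = SD × √(r(1 − r)) = 8.700 × √0.242 ≈ 8.700 × 0.492 ≈ 4.279
99% CI: 40.130 ± 11.023 ≈ (29.107, 51.153)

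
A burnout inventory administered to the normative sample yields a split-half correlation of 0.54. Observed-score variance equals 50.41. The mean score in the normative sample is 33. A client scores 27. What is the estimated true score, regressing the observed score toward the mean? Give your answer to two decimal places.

28.79

Full-length reliability (Spearman-Brown) = 2(0.54)/(1+0.54) ≃ 0.701
T̂ = 0.701(27) + 0.299(33) ≃ 28.792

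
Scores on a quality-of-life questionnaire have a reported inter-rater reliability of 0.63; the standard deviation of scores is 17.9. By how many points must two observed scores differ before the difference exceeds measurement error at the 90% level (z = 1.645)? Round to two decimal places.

SEM = 17.9000 · √(1 − 0.6300) = 17.9000 · √0.3700 ≈ 17.9000 · 0.6083 ≈ 10.8881
SE_diff = √2 · SEM ≈ 15.3982
Minimum reliable difference = 1.645 · SE_diff ≈ 1.645 · 15.3982 ≈ 25.3300

25.33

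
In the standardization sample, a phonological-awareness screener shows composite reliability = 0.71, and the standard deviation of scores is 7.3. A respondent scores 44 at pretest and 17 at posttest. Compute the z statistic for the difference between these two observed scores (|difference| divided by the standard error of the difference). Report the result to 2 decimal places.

4.86

SEM = 7.300 * √(1 − 0.710) = 7.300 * √0.290 ≈ 7.300 * 0.539 ≈ 3.931
SE_diff = SEM * √2 ≈ 3.931 * 1.414 ≈ 5.560
z = 27 / 5.560 ≈ 4.857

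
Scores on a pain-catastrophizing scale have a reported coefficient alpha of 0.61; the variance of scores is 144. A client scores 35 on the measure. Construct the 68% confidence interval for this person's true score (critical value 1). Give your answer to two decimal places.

[27.51, 42.49]

SD = √144 = 12.0000
SEM = 12.0000 × √(1 − 0.6100) = 12.0000 × √0.3900 ≈ 12.0000 × 0.6245 ≈ 7.4940
Margin = 1 × 7.4940 ≈ 7.4940
68% CI: 35 ± 7.4940 = [27.5060, 42.4940]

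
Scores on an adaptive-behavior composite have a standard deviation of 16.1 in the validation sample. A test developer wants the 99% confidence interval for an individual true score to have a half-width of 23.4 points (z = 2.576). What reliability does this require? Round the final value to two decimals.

Required SEM = 23.4 / 2.576 ≈ 9.084
r = 1 − (SEM / SD)² = 1 − (9.084 / 16.1)² ≈ 1 − 0.318 ≈ 0.682

0.68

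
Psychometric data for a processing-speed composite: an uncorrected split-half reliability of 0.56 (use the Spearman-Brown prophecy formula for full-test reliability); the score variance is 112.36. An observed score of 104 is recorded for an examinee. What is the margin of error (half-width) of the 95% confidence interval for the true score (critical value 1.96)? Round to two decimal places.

11.03

SD = √112.36 ≈ 10.600
Spearman-Brown: r = 2(0.56) / (1 + 0.56) = 1.120 / 1.560 ≈ 0.718
SEM = 10.600 × √(1 − 0.718) = 10.600 × √0.282 ≈ 10.600 × 0.531 ≈ 5.630
Half-width = 1.96×5.630 ≈ 11.034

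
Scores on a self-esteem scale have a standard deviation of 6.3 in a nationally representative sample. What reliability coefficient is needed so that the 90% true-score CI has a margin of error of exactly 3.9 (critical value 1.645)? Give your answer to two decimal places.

Required SEM = 3.9 / 1.645 ≃ 2.3708
Required reliability = 1 − (SEM/SD)² = 1 − 0.1416 ≃ 0.8584

0.86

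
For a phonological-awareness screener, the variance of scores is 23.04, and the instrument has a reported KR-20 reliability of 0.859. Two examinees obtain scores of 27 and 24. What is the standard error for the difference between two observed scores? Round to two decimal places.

2.55

SD = √23.04 ≈ 4.800
SEM = 4.800·√(1 − 0.859) ≈ 1.802
SE_diff = √2 · SEM ≈ 2.549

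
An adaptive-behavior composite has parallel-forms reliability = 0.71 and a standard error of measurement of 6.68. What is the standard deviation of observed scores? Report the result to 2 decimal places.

12.40

SD = 6.68 / √(1 − 0.71) ≈ 12.404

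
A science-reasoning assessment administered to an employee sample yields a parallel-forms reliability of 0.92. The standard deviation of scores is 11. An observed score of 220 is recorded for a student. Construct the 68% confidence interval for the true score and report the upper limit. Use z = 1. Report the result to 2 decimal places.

SEM = 11.000 · √(1 − 0.920) = 11.000 · √0.080 ≃ 11.000 · 0.283 ≃ 3.111
1 · SEM ≃ 3.111
Upper limit = 220 + 3.111 ≃ 223.111

223.11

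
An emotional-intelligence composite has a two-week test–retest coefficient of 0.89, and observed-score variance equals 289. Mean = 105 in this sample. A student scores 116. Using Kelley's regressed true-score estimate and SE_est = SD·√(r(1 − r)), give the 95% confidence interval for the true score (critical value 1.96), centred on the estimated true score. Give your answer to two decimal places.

[104.36, 125.22]

SD = √289 = 17.0000
T̂ = r·X + (1 − r)·M = 0.8900·116 + 0.1100·105 = 103.2400 + 11.5500 ≈ 114.7900
SE_est = 17.0000·√[r(1 − r)] ≈ 5.3191
95% CI: 114.7900 ± 10.4255 ≈ (104.3645, 125.2155)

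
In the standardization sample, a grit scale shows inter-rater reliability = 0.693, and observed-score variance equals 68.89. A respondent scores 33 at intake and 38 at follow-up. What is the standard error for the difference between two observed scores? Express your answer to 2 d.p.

6.50

σ = 68.89^(1/2) = 8.3000
The standard error of measurement is 8.3000*√(1 − 0.6930) ≃ 8.3000*0.5541 ≃ 4.5988.
SE_diff = SEM * √2 ≃ 4.5988 * 1.4142 ≃ 6.5037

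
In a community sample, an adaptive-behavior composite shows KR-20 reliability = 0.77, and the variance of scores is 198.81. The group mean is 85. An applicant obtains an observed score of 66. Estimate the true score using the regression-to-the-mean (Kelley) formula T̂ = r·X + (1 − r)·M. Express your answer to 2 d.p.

T̂ = r·X + (1 − r)·M = 0.7700*66 + 0.2300*85 = 50.8200 + 19.5500 ≈ 70.3700

70.37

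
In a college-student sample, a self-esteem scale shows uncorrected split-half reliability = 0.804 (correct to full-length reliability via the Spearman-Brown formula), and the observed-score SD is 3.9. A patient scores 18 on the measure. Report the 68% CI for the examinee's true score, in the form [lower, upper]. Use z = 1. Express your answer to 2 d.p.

r_full = 2·0.804 / (1 + 0.804) ≈ 0.89135
SEM = 3.90000×√(1 − 0.89135) ≈ 1.28551
1 × SEM ≈ 1.28551
68% CI: 18 ± 1.28551 = [16.71449, 19.28551]

[16.71, 19.29]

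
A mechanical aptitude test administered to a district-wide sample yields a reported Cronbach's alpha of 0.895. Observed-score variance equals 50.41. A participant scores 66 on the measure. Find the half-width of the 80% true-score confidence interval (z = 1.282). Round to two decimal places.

2.95

SD = √50.41 = 7.100
The standard error of measurement is 7.100*√(1 − 0.895) ≈ 7.100*0.324 ≈ 2.301.
Margin = 1.282 * 2.301 ≈ 2.949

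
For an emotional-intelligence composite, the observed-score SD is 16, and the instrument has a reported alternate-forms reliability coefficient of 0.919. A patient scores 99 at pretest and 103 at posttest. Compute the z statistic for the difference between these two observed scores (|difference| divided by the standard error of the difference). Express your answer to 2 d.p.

SEM = 16.0000×√(1 − 0.9190) ≈ 4.5537
SE_diff = √2 × SEM ≈ 6.4399
z = 4 / 6.4399 ≈ 0.6211

0.62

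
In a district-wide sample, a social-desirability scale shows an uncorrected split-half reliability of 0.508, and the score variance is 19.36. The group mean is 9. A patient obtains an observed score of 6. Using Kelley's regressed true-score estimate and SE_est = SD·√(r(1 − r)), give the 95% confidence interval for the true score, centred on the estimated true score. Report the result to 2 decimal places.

[2.94, 11.02]

σ = 19.36^(1/2) = 4.400
r_full = 2·0.508 / (1 + 0.508) ≈ 0.674
T̂ = r·X + (1 − r)·M = 0.674×6 + 0.326×9 ≈ 4.042 + 2.936 ≈ 6.979
SE_est = SD × √(r(1 − r)) = 4.400 × √0.220 ≈ 4.400 × 0.469 ≈ 2.063
95% CI: 6.979 ± 4.043 ≈ (2.935, 11.022)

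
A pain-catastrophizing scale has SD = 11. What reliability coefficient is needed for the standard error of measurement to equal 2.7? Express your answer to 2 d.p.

0.94

Required reliability = 1 − (SEM/SD)² = 1 − 0.0602 ≃ 0.9398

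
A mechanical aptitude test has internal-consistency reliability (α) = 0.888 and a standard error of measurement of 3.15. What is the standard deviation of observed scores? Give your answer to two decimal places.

9.41

SD = 3.15 / √(1 − 0.888) ≃ 9.4124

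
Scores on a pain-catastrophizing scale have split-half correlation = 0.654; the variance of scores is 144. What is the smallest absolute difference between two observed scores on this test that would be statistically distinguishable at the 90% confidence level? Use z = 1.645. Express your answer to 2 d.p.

SD = √144 ≈ 12.000
Full-length reliability (Spearman-Brown) = 2(0.654)/(1+0.654) ≈ 0.791
The standard error of measurement is 12.000×√(1 − 0.791) ≈ 12.000×0.457 ≈ 5.488.
SE_diff = √2 × SEM ≈ 7.762
Smallest detectable difference = 1.645×7.762 ≈ 12.768

12.77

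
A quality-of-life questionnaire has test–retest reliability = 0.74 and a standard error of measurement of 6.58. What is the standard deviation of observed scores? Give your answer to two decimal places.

SD = 6.58 / √(1 − 0.74) ≈ 12.904

12.90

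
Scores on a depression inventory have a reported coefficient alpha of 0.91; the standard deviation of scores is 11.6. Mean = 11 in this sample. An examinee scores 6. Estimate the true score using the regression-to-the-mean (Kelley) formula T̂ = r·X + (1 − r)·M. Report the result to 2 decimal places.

T̂ = r·X + (1 − r)·M = 0.910×6 + 0.090×11 = 5.460 + 0.990 ≈ 6.450

6.45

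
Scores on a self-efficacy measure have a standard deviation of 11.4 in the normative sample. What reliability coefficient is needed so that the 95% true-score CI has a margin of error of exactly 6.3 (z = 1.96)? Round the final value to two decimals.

SEM needed = half-width / z = 6.3/1.96 ≈ 3.2143
r = 1 − (SEM / SD)² = 1 − (3.2143 / 11.4)² ≈ 1 − 0.0795 ≈ 0.9205

0.92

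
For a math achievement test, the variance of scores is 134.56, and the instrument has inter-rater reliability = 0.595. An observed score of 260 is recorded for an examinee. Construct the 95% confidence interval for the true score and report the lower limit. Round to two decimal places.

SD = √134.56 = 11.60000
SEM = 11.60000 · √(1 − 0.59500) = 11.60000 · √0.40500 ≈ 11.60000 · 0.63640 ≈ 7.38219
Margin = 1.96 · 7.38219 ≈ 14.46910
Lower limit = 260 − 14.46910 ≈ 245.53090

245.53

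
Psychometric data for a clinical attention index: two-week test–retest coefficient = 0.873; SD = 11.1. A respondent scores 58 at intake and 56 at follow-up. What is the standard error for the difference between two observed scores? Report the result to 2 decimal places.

5.59

SEM = 11.10000 × √(1 − 0.87300) = 11.10000 × √0.12700 ≃ 11.10000 × 0.35637 ≃ 3.95571
SE_diff = √2 × SEM ≃ 5.59422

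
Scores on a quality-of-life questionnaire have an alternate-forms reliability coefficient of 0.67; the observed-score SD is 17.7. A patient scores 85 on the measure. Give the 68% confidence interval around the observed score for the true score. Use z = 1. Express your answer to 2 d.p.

The standard error of measurement is 17.7000·√(1 − 0.6700) ≈ 17.7000·0.5745 ≈ 10.1679.
Half-width = 1·10.1679 ≈ 10.1679
Interval: (74.8321, 95.1679)

[74.83, 95.17]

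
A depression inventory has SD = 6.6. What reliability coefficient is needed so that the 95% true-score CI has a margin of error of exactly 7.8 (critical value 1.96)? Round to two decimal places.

0.64

SEM needed = half-width / z = 7.8/1.96 ≃ 3.980
Required reliability = 1 − (SEM/SD)² = 1 − 0.364 ≃ 0.636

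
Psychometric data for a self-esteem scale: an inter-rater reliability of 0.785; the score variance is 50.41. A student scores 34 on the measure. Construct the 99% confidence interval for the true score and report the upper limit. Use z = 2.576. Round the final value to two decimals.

42.48

SD = √50.41 = 7.100
The standard error of measurement is 7.100*√(1 − 0.785) ≈ 7.100*0.464 ≈ 3.292.
2.576 * SEM ≈ 8.481
Upper limit = 34 + 8.481 ≈ 42.481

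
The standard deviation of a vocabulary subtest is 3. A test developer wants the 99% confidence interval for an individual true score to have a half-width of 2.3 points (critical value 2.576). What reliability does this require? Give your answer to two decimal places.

0.91

SEM needed = half-width / z = 2.3/2.576 ≈ 0.8929
Required reliability = 1 − (SEM/SD)² = 1 − 0.0886 ≈ 0.9114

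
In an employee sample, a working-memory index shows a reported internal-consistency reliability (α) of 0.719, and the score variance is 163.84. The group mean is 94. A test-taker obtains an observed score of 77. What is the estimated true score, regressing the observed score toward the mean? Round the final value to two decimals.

81.78

T̂ = r·X + (1 − r)·M = 0.719*77 + 0.281*94 = 55.363 + 26.414 ≈ 81.777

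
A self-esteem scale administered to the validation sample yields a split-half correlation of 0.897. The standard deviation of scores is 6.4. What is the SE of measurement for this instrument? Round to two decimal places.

Full-length reliability (Spearman-Brown) = 2(0.897)/(1+0.897) ≃ 0.946
SEM = 6.400 * √(1 − 0.946) = 6.400 * √0.054 ≃ 6.400 * 0.233 ≃ 1.491

1.49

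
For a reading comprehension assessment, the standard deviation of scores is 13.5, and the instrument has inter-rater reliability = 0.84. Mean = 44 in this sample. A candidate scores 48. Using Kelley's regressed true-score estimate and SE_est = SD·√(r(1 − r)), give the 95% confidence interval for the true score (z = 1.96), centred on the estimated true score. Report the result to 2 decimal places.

T̂ = 0.84000(48) + 0.16000(44) ≃ 47.36000
SE_est = SD · √(r(1 − r)) = 13.50000 · √0.13440 ≃ 13.50000 · 0.36661 ≃ 4.94918
CI = 47.36000 ± 1.96 · 4.94918 → [37.65960, 57.06040]

[37.66, 57.06]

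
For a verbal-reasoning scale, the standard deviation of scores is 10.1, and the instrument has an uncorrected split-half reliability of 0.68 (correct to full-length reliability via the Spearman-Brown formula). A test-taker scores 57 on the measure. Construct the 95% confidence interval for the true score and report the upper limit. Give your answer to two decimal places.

Spearman-Brown: r = 2(0.68) / (1 + 0.68) = 1.360 / 1.680 ≈ 0.810
The standard error of measurement is 10.100·√(1 − 0.810) ≈ 10.100·0.436 ≈ 4.408.
1.96 · SEM ≈ 8.640
Upper limit = 57 + 8.640 ≈ 65.640

65.64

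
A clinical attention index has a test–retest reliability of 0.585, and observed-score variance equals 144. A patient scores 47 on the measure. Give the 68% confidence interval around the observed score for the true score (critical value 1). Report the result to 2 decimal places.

SD = √144 = 12.0000
SEM = 12.0000·√(1 − 0.5850) ≈ 7.7305
Margin = 1 · 7.7305 ≈ 7.7305
68% CI: 47 ± 7.7305 = [39.2695, 54.7305]

[39.27, 54.73]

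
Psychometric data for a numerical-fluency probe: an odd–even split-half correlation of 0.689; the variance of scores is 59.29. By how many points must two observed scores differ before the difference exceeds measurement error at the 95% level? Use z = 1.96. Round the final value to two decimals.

9.16

σ = 59.29^(1/2) = 7.70000
Spearman-Brown: r = 2(0.689) / (1 + 0.689) = 1.37800 / 1.68900 ≈ 0.81587
The standard error of measurement is 7.70000·√(1 − 0.81587) ≈ 7.70000·0.42911 ≈ 3.30412.
SE_diff = √2 · SEM ≈ 4.67273
Minimum reliable difference = 1.96 · SE_diff ≈ 1.96 · 4.67273 ≈ 9.15856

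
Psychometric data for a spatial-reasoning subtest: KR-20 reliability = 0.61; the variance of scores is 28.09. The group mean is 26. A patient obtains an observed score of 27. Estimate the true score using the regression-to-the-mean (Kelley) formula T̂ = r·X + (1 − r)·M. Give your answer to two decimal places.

26.61

T̂ = r·X + (1 − r)·M = 0.610×27 + 0.390×26 = 16.470 + 10.140 ≈ 26.610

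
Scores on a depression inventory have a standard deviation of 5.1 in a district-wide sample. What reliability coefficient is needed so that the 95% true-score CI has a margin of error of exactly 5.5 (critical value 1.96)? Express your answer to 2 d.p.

0.70

SEM needed = half-width / z = 5.5/1.96 ≈ 2.806
r = 1 − (2.806/5.1)² ≈ 1 − 0.303 ≈ 0.697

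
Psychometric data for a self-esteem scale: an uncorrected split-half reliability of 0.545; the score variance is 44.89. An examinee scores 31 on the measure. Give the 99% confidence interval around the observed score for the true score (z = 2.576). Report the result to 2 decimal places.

[21.63, 40.37]

σ = 44.89^(1/2) = 6.7000
Full-length reliability (Spearman-Brown) = 2(0.545)/(1+0.545) ≃ 0.7055
SEM = 6.7000×√(1 − 0.7055) ≃ 3.6359
Margin = 2.576 × 3.6359 ≃ 9.3662
99% CI: 31 ± 9.3662 = [21.6338, 40.3662]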